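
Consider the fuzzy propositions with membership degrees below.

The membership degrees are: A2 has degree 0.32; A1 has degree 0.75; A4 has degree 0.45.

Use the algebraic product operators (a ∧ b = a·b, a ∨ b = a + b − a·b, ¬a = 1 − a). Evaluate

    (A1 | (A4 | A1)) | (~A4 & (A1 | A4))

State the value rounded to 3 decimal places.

0.982

A4 | A1 = a + b − a·b on (0.4500, 0.7500) = 0.8625
A1 | (A4 | A1) = a + b − a·b on (0.7500, 0.8625) = 0.9656
~A4 = 1 − 0.4500 = 0.5500
A1 | A4 = a + b − a·b on (0.7500, 0.4500) = 0.8625
~A4 & (A1 | A4) = a·b on (0.5500, 0.8625) = 0.4744
(A1 | (A4 | A1)) | (~A4 & (A1 | A4)) = a + b − a·b on (0.9656, 0.4744) = 0.9819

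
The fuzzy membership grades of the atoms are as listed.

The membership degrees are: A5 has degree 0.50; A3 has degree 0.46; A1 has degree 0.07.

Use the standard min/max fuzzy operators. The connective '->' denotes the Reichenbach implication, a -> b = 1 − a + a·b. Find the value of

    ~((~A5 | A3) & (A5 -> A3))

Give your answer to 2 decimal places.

0.50

~A5 = 1 − 0.50 = 0.50
~A5 | A3 = max(a, b) on (0.50, 0.46) = 0.50
A5 -> A3  [Reichenbach: 1 − a + a·b] with a=0.50, b=0.46 → 0.73
(~A5 | A3) & (A5 -> A3) = min(a, b) on (0.50, 0.73) = 0.50
~((~A5 | A3) & (A5 -> A3)) = 1 − 0.50 = 0.50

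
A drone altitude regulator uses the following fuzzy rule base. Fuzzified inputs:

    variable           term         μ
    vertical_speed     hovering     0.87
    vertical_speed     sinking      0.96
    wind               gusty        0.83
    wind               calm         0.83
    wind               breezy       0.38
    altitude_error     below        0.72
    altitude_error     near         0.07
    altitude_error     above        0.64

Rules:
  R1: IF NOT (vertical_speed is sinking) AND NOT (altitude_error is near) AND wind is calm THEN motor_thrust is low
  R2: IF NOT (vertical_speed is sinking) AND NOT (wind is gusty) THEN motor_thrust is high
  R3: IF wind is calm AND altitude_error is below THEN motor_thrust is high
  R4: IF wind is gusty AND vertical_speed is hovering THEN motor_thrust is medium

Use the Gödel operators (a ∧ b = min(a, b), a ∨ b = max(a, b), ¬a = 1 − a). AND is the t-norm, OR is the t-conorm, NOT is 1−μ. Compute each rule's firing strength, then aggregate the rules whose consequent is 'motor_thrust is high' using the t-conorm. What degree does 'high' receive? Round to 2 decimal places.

0.72

R1: ¬sinking=1−0.96=0.04, ¬near=1−0.07=0.93, calm=0.83; AND[min(a, b)] → w = 0.04
R2: ¬sinking=1−0.96=0.04, ¬gusty=1−0.83=0.17; AND[min(a, b)] → w = 0.04
R3: calm=0.83, below=0.72; AND[min(a, b)] → w = 0.72
R4: gusty=0.83, hovering=0.87; AND[min(a, b)] → w = 0.83
Rules with consequent 'high': {R2, R3} → strengths 0.04, 0.72
Aggregate via t-conorm [max(a, b)]: 0.72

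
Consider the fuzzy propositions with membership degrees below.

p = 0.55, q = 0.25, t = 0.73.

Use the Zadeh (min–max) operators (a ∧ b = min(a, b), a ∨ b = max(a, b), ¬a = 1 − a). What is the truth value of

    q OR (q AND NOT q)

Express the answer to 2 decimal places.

0.25

NOT q = 1 − 0.25 = 0.75
q AND NOT q = min(a, b) on (0.25, 0.75) = 0.25
q OR (q AND NOT q) = max(a, b) on (0.25, 0.25) = 0.25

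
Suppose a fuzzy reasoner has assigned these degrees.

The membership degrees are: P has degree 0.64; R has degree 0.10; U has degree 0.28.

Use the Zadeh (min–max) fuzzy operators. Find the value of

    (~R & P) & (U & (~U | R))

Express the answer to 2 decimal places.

~R = 1 − 0.10 = 0.90
~R & P = min(a, b) on (0.90, 0.64) = 0.64
~U = 1 − 0.28 = 0.72
~U | R = max(a, b) on (0.72, 0.10) = 0.72
U & (~U | R) = min(a, b) on (0.28, 0.72) = 0.28
(~R & P) & (U & (~U | R)) = min(a, b) on (0.64, 0.28) = 0.28

0.28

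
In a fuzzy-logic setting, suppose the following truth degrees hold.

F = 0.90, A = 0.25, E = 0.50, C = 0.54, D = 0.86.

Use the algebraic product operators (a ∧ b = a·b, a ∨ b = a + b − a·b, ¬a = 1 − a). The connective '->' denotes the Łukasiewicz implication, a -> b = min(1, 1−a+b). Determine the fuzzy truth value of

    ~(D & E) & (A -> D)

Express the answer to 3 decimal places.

0.570

D & E = a·b on (0.8600, 0.5000) = 0.4300
~(D & E) = 1 − 0.4300 = 0.5700
A -> D  [Łukasiewicz: min(1, 1−a+b)] with a=0.2500, b=0.8600 → 1.0000
~(D & E) & (A -> D) = a·b on (0.5700, 1.0000) = 0.5700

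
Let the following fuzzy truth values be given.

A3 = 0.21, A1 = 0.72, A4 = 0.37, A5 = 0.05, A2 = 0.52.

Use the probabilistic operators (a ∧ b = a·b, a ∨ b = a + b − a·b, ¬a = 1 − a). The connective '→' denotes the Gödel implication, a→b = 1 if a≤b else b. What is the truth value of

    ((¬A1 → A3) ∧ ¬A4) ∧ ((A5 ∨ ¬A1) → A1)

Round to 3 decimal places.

¬A1 = 1 − 0.7200 = 0.2800
¬A1 → A3  [Gödel: 1 if a≤b else b] with a=0.2800, b=0.2100 → 0.2100
¬A4 = 1 − 0.3700 = 0.6300
(¬A1 → A3) ∧ ¬A4 = a·b on (0.2100, 0.6300) = 0.1323
¬A1 = 1 − 0.7200 = 0.2800
A5 ∨ ¬A1 = a + b − a·b on (0.0500, 0.2800) = 0.3160
(A5 ∨ ¬A1) → A1  [Gödel: 1 if a≤b else b] with a=0.3160, b=0.7200 → 1.0000
((¬A1 → A3) ∧ ¬A4) ∧ ((A5 ∨ ¬A1) → A1) = a·b on (0.1323, 1.0000) = 0.1323

0.132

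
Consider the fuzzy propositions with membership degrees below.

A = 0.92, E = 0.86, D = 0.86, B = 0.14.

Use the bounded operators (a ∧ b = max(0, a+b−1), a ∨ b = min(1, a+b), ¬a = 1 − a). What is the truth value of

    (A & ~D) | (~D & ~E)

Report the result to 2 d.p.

~D = 1 − 0.86 = 0.14
A & ~D = max(0, a+b−1) on (0.92, 0.14) = 0.06
~D = 1 − 0.86 = 0.14
~E = 1 − 0.86 = 0.14
~D & ~E = max(0, a+b−1) on (0.14, 0.14) = 0.00
(A & ~D) | (~D & ~E) = min(1, a+b) on (0.06, 0.00) = 0.06

0.06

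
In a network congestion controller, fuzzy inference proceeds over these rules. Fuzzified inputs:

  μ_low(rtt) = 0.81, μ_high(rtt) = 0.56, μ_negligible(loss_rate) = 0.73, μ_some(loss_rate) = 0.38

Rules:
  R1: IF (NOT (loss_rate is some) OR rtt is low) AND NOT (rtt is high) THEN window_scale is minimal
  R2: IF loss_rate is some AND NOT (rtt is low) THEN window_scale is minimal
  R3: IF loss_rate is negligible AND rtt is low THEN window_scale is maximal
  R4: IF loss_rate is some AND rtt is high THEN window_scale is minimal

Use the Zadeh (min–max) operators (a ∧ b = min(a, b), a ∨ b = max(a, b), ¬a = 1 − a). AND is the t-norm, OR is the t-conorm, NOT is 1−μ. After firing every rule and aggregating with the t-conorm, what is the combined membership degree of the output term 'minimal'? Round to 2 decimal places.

R1: (¬some=1−0.38=0.62 OR low=0.81) = 0.81; AND[min(a, b)] with ¬high=1−0.56=0.44 → w = 0.44
R2: some=0.38, ¬low=1−0.81=0.19; AND[min(a, b)] → w = 0.19
R3: negligible=0.73, low=0.81; AND[min(a, b)] → w = 0.73
R4: some=0.38, high=0.56; AND[min(a, b)] → w = 0.38
Rules with consequent 'minimal': {R1, R2, R4} → strengths 0.44, 0.19, 0.38
Aggregate via t-conorm [max(a, b)]: 0.44

0.44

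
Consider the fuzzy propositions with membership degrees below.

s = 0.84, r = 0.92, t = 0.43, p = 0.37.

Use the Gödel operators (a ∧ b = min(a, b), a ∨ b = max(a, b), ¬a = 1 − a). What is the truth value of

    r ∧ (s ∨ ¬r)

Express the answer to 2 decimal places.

¬r = 1 − 0.92 = 0.08
s ∨ ¬r = max(a, b) on (0.84, 0.08) = 0.84
r ∧ (s ∨ ¬r) = min(a, b) on (0.92, 0.84) = 0.84

0.84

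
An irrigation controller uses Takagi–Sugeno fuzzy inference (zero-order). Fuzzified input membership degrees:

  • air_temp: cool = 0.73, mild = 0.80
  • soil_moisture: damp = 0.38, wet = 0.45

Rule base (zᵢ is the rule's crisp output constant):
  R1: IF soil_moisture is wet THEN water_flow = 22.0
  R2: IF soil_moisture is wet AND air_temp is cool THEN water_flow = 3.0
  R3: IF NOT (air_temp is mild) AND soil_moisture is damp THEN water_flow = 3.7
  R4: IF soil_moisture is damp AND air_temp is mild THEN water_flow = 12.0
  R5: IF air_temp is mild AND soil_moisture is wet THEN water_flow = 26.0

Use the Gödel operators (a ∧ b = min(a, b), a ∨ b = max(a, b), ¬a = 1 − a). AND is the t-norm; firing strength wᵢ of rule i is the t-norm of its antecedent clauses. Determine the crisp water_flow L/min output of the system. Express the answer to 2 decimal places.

R1 (z=22.0): wet=0.45 → w = 0.45
R2 (z=3.0): wet=0.45, cool=0.73; AND[min(a, b)] → w = 0.45
R3 (z=3.7): ¬mild=1−0.80=0.20, damp=0.38; AND[min(a, b)] → w = 0.20
R4 (z=12.0): damp=0.38, mild=0.80; AND[min(a, b)] → w = 0.38
R5 (z=26.0): mild=0.80, wet=0.45; AND[min(a, b)] → w = 0.45
Weighted average = (0.45·22.0 + 0.45·3.0 + 0.20·3.7 + 0.38·12.0 + 0.45·26.0) / (0.45 + 0.45 + 0.20 + 0.38 + 0.45)
  = 28.2500 / 1.9300 = 14.64

14.64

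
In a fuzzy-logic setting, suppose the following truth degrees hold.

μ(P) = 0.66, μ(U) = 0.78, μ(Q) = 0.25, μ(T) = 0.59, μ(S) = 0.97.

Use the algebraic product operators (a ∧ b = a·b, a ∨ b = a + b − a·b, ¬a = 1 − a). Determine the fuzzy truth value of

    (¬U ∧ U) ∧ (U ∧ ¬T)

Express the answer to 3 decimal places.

0.055

¬U = 1 − 0.7800 = 0.2200
¬U ∧ U = a·b on (0.2200, 0.7800) = 0.1716
¬T = 1 − 0.5900 = 0.4100
U ∧ ¬T = a·b on (0.7800, 0.4100) = 0.3198
(¬U ∧ U) ∧ (U ∧ ¬T) = a·b on (0.1716, 0.3198) = 0.0549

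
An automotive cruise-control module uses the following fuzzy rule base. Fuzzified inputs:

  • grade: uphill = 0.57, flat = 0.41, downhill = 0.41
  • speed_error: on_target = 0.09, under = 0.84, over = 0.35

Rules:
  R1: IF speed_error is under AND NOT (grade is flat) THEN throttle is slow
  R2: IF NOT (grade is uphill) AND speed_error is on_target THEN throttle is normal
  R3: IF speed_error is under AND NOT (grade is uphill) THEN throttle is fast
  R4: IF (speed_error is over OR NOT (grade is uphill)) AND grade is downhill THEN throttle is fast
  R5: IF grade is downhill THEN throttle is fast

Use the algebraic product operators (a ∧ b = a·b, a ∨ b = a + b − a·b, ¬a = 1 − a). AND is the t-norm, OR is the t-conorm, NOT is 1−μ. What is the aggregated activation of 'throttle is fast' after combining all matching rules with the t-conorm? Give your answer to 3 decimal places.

0.720

R1: under=0.84, ¬flat=1−0.41=0.59; AND[a·b] → w = 0.4956
R2: ¬uphill=1−0.57=0.43, on_target=0.09; AND[a·b] → w = 0.0387
R3: under=0.84, ¬uphill=1−0.57=0.43; AND[a·b] → w = 0.3612
R4: (over=0.35 OR ¬uphill=1−0.57=0.43) = 0.6295; AND[a·b] with downhill=0.41 → w = 0.2581
R5: downhill=0.41 → w = 0.4100
Rules with consequent 'fast': {R3, R4, R5} → strengths 0.3612, 0.2581, 0.4100
Aggregate via t-conorm [a + b − a·b]: 0.7204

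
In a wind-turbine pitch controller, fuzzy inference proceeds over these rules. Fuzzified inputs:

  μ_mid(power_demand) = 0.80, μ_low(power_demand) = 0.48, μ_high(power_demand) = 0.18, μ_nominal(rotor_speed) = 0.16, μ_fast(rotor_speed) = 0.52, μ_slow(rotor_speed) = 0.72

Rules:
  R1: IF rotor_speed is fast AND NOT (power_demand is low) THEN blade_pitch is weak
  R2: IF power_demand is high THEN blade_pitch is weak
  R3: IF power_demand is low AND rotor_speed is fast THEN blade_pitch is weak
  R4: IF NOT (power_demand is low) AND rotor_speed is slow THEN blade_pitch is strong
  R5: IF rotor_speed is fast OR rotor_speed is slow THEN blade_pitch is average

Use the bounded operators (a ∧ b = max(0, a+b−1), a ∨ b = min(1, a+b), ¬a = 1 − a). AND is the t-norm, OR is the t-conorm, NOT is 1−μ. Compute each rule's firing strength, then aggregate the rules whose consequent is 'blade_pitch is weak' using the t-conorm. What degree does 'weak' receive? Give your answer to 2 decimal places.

R1: fast=0.52, ¬low=1−0.48=0.52; AND[max(0, a+b−1)] → w = 0.04
R2: high=0.18 → w = 0.18
R3: low=0.48, fast=0.52; AND[max(0, a+b−1)] → w = 0.00
R4: ¬low=1−0.48=0.52, slow=0.72; AND[max(0, a+b−1)] → w = 0.24
R5: fast=0.52, slow=0.72; OR[min(1, a+b)] → w = 1.00
Rules with consequent 'weak': {R1, R2, R3} → strengths 0.04, 0.18, 0.00
Aggregate via t-conorm [min(1, a+b)]: 0.22

0.22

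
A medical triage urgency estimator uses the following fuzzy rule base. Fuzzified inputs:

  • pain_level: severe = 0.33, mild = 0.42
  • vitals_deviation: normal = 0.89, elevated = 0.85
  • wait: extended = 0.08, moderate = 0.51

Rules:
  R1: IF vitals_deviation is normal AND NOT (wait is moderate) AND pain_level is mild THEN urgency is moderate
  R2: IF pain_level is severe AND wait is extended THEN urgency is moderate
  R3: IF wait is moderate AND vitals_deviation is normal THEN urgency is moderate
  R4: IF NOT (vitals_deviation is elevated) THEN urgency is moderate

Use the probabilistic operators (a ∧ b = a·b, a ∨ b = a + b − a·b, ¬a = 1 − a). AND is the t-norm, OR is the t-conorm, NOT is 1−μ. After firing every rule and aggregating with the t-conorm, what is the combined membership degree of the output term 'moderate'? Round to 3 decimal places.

R1: normal=0.89, ¬moderate=1−0.51=0.49, mild=0.42; AND[a·b] → w = 0.1832
R2: severe=0.33, extended=0.08; AND[a·b] → w = 0.0264
R3: moderate=0.51, normal=0.89; AND[a·b] → w = 0.4539
R4: ¬elevated=1−0.85=0.15 → w = 0.1500
Rules with consequent 'moderate': {R1, R2, R3, R4} → strengths 0.1832, 0.0264, 0.4539, 0.1500
Aggregate via t-conorm [a + b − a·b]: 0.6308

0.631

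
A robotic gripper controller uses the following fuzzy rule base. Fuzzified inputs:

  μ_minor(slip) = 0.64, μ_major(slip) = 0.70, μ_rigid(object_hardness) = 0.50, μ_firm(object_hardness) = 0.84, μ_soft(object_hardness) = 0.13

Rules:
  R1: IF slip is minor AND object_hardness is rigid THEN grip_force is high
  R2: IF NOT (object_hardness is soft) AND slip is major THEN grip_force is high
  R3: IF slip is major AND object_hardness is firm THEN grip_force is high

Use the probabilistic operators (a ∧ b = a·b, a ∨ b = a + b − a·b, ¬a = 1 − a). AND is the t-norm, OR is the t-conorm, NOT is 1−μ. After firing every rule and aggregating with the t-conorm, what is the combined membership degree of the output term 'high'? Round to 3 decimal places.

0.890

R1: minor=0.64, rigid=0.50; AND[a·b] → w = 0.3200
R2: ¬soft=1−0.13=0.87, major=0.70; AND[a·b] → w = 0.6090
R3: major=0.70, firm=0.84; AND[a·b] → w = 0.5880
Rules with consequent 'high': {R1, R2, R3} → strengths 0.3200, 0.6090, 0.5880
Aggregate via t-conorm [a + b − a·b]: 0.8905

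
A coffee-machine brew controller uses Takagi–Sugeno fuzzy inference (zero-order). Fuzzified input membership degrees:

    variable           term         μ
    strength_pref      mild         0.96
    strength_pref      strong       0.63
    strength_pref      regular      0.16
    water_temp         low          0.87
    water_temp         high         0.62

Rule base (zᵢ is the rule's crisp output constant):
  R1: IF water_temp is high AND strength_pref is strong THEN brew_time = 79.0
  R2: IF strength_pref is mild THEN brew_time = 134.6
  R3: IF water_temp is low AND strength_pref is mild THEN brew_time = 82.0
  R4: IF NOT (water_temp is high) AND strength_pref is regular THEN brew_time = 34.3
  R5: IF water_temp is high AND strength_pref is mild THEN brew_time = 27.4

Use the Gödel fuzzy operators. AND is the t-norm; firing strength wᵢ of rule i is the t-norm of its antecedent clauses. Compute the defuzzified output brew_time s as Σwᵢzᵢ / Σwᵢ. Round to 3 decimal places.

84.214

R1 (z=79.0): high=0.62, strong=0.63; AND[min(a, b)] → w = 0.62
R2 (z=134.6): mild=0.96 → w = 0.96
R3 (z=82.0): low=0.87, mild=0.96; AND[min(a, b)] → w = 0.87
R4 (z=34.3): ¬high=1−0.62=0.38, regular=0.16; AND[min(a, b)] → w = 0.16
R5 (z=27.4): high=0.62, mild=0.96; AND[min(a, b)] → w = 0.62
Weighted average = (0.62·79.0 + 0.96·134.6 + 0.87·82.0 + 0.16·34.3 + 0.62·27.4) / (0.62 + 0.96 + 0.87 + 0.16 + 0.62)
  = 272.0120 / 3.2300 = 84.214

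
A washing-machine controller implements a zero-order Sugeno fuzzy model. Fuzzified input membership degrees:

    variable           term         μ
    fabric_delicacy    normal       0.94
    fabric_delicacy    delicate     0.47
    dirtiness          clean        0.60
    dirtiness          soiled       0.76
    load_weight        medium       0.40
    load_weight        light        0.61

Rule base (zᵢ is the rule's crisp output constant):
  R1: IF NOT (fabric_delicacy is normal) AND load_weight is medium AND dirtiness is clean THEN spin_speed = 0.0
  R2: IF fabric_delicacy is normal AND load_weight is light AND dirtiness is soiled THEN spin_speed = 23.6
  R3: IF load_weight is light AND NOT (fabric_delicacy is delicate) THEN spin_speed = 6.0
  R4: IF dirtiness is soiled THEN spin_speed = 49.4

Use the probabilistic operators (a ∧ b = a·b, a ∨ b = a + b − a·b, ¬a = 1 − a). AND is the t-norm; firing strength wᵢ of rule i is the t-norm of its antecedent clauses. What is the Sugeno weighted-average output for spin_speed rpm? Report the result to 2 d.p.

R1 (z=0.0): ¬normal=1−0.94=0.06, medium=0.40, clean=0.60; AND[a·b] → w = 0.0144
R2 (z=23.6): normal=0.94, light=0.61, soiled=0.76; AND[a·b] → w = 0.4358
R3 (z=6.0): light=0.61, ¬delicate=1−0.47=0.53; AND[a·b] → w = 0.3233
R4 (z=49.4): soiled=0.76 → w = 0.7600
Weighted average = (0.0144·0.0 + 0.4358·23.6 + 0.3233·6.0 + 0.7600·49.4) / (0.0144 + 0.4358 + 0.3233 + 0.7600)
  = 49.7683 / 1.5335 = 32.45

32.45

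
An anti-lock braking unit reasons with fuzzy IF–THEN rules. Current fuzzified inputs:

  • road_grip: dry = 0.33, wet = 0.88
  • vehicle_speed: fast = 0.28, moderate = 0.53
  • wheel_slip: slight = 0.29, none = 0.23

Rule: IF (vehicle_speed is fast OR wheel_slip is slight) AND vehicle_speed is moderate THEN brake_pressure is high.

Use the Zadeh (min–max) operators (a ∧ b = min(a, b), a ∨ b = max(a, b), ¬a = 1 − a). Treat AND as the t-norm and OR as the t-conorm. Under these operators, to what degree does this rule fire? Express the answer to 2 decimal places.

0.29

firing strength: (fast=0.28 OR slight=0.29) = 0.29; AND[min(a, b)] with moderate=0.53 → w = 0.29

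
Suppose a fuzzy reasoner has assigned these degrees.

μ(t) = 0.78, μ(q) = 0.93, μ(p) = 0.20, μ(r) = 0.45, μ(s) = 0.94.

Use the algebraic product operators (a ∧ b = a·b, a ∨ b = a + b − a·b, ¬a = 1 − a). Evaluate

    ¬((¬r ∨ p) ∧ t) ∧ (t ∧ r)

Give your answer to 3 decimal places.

0.176

¬r = 1 − 0.4500 = 0.5500
¬r ∨ p = a + b − a·b on (0.5500, 0.2000) = 0.6400
(¬r ∨ p) ∧ t = a·b on (0.6400, 0.7800) = 0.4992
¬((¬r ∨ p) ∧ t) = 1 − 0.4992 = 0.5008
t ∧ r = a·b on (0.7800, 0.4500) = 0.3510
¬((¬r ∨ p) ∧ t) ∧ (t ∧ r) = a·b on (0.5008, 0.3510) = 0.1758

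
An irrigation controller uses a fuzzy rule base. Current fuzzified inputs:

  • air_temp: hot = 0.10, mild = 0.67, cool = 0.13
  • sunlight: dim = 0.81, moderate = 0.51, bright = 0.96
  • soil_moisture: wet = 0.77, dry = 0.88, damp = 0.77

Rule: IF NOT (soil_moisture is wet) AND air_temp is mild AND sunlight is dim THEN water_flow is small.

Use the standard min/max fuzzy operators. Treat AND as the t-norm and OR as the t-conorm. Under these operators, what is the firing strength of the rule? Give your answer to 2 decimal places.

firing strength: ¬wet=1−0.77=0.23, mild=0.67, dim=0.81; AND[min(a, b)] → w = 0.23

0.23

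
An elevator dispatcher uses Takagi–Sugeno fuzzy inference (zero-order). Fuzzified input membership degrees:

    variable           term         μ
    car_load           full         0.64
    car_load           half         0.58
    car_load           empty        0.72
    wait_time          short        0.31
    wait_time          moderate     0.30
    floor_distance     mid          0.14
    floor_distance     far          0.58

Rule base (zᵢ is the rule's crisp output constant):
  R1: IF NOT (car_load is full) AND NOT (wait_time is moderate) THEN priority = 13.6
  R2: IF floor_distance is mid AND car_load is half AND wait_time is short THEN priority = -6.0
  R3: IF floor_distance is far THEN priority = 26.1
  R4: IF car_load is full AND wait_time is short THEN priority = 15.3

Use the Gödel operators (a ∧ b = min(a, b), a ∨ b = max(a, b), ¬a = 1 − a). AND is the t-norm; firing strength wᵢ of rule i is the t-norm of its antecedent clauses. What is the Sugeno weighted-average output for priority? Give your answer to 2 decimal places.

R1 (z=13.6): ¬full=1−0.64=0.36, ¬moderate=1−0.30=0.70; AND[min(a, b)] → w = 0.36
R2 (z=-6.0): mid=0.14, half=0.58, short=0.31; AND[min(a, b)] → w = 0.14
R3 (z=26.1): far=0.58 → w = 0.58
R4 (z=15.3): full=0.64, short=0.31; AND[min(a, b)] → w = 0.31
Weighted average = (0.36·13.6 + 0.14·-6.0 + 0.58·26.1 + 0.31·15.3) / (0.36 + 0.14 + 0.58 + 0.31)
  = 23.9370 / 1.3900 = 17.22

17.22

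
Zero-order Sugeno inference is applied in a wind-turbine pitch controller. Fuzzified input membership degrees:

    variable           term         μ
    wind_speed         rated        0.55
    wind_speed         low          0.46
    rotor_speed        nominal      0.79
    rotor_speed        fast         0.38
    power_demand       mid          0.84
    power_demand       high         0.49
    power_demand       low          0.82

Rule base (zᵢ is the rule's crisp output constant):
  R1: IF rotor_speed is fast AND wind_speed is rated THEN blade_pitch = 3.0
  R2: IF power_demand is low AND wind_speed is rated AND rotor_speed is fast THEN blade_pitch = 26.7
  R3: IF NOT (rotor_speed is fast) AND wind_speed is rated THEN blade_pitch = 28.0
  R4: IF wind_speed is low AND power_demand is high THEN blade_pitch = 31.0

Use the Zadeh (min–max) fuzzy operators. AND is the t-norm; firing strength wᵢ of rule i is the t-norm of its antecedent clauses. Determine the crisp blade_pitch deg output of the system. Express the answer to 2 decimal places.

R1 (z=3.0): fast=0.38, rated=0.55; AND[min(a, b)] → w = 0.38
R2 (z=26.7): low=0.82, rated=0.55, fast=0.38; AND[min(a, b)] → w = 0.38
R3 (z=28.0): ¬fast=1−0.38=0.62, rated=0.55; AND[min(a, b)] → w = 0.55
R4 (z=31.0): low=0.46, high=0.49; AND[min(a, b)] → w = 0.46
Weighted average = (0.38·3.0 + 0.38·26.7 + 0.55·28.0 + 0.46·31.0) / (0.38 + 0.38 + 0.55 + 0.46)
  = 40.9460 / 1.7700 = 23.13

23.13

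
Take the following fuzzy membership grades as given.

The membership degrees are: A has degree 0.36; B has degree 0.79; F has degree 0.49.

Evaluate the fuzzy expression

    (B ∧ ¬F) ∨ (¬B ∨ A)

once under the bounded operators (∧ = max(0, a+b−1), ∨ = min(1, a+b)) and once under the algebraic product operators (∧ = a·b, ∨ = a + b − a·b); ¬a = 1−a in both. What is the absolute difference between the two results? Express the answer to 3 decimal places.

Under bounded:
  ¬F = 1 − 0.49 = 0.51
  B ∧ ¬F = max(0, a+b−1) on (0.79, 0.51) = 0.30
  ¬B = 1 − 0.79 = 0.21
  ¬B ∨ A = min(1, a+b) on (0.21, 0.36) = 0.57
  (B ∧ ¬F) ∨ (¬B ∨ A) = min(1, a+b) on (0.30, 0.57) = 0.87
  → value = 0.8700
Under algebraic product:
  ¬F = 1 − 0.4900 = 0.5100
  B ∧ ¬F = a·b on (0.7900, 0.5100) = 0.4029
  ¬B = 1 − 0.7900 = 0.2100
  ¬B ∨ A = a + b − a·b on (0.2100, 0.3600) = 0.4944
  (B ∧ ¬F) ∨ (¬B ∨ A) = a + b − a·b on (0.4029, 0.4944) = 0.6981
  → value = 0.6981
|0.8700 − 0.6981| = 0.172

0.172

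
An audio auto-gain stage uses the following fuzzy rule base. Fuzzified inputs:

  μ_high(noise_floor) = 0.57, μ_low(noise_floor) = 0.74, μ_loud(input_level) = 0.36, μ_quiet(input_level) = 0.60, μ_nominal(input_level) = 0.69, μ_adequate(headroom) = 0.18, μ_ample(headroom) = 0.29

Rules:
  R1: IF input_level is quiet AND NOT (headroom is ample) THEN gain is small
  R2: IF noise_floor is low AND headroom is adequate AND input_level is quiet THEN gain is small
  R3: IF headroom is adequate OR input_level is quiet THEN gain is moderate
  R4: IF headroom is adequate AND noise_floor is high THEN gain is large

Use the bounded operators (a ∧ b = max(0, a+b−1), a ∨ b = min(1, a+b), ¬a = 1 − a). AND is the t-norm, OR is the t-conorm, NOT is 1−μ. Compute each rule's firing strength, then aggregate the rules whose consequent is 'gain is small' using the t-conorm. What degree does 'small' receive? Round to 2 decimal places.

R1: quiet=0.60, ¬ample=1−0.29=0.71; AND[max(0, a+b−1)] → w = 0.31
R2: low=0.74, adequate=0.18, quiet=0.60; AND[max(0, a+b−1)] → w = 0.00
R3: adequate=0.18, quiet=0.60; OR[min(1, a+b)] → w = 0.78
R4: adequate=0.18, high=0.57; AND[max(0, a+b−1)] → w = 0.00
Rules with consequent 'small': {R1, R2} → strengths 0.31, 0.00
Aggregate via t-conorm [min(1, a+b)]: 0.31

0.31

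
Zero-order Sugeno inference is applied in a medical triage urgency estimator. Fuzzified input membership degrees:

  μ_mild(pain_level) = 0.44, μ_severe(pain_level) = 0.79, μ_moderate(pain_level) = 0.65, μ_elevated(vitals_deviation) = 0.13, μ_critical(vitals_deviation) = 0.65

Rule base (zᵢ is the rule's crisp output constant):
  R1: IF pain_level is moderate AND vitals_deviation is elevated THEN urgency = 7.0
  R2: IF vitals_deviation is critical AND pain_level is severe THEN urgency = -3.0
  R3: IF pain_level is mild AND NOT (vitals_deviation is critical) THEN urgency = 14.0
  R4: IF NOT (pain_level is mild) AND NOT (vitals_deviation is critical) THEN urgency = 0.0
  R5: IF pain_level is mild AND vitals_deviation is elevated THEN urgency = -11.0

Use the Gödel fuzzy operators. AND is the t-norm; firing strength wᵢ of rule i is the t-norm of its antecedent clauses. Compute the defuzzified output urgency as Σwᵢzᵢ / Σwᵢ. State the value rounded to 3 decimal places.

R1 (z=7.0): moderate=0.65, elevated=0.13; AND[min(a, b)] → w = 0.13
R2 (z=-3.0): critical=0.65, severe=0.79; AND[min(a, b)] → w = 0.65
R3 (z=14.0): mild=0.44, ¬critical=1−0.65=0.35; AND[min(a, b)] → w = 0.35
R4 (z=0.0): ¬mild=1−0.44=0.56, ¬critical=1−0.65=0.35; AND[min(a, b)] → w = 0.35
R5 (z=-11.0): mild=0.44, elevated=0.13; AND[min(a, b)] → w = 0.13
Weighted average = (0.13·7.0 + 0.65·-3.0 + 0.35·14.0 + 0.35·0.0 + 0.13·-11.0) / (0.13 + 0.65 + 0.35 + 0.35 + 0.13)
  = 2.4300 / 1.6100 = 1.509

1.509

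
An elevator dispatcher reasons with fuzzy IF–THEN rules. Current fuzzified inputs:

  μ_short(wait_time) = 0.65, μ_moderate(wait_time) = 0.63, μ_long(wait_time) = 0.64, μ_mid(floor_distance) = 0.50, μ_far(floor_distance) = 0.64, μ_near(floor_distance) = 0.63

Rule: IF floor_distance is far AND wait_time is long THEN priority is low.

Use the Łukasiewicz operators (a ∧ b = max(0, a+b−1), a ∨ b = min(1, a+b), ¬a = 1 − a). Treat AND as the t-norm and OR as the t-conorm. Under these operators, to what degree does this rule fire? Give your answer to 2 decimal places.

firing strength: far=0.64, long=0.64; AND[max(0, a+b−1)] → w = 0.28

0.28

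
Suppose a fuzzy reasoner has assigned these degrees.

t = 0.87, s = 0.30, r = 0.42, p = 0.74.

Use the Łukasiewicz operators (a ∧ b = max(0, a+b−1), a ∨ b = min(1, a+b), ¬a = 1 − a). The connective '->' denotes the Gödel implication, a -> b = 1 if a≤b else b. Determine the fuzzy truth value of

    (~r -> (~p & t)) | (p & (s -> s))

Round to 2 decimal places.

~r = 1 − 0.42 = 0.58
~p = 1 − 0.74 = 0.26
~p & t = max(0, a+b−1) on (0.26, 0.87) = 0.13
~r -> (~p & t)  [Gödel: 1 if a≤b else b] with a=0.58, b=0.13 → 0.13
s -> s  [Gödel: 1 if a≤b else b] with a=0.30, b=0.30 → 1.00
p & (s -> s) = max(0, a+b−1) on (0.74, 1.00) = 0.74
(~r -> (~p & t)) | (p & (s -> s)) = min(1, a+b) on (0.13, 0.74) = 0.87

0.87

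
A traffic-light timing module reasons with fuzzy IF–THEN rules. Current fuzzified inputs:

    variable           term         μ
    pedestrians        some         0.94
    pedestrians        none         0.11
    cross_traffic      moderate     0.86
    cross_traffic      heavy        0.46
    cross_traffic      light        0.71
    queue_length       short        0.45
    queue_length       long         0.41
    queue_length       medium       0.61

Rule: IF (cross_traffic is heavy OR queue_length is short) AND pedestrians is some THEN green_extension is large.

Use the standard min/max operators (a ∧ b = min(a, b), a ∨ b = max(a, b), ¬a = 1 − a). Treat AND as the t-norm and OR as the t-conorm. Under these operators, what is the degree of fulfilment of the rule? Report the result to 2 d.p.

0.46

firing strength: (heavy=0.46 OR short=0.45) = 0.46; AND[min(a, b)] with some=0.94 → w = 0.46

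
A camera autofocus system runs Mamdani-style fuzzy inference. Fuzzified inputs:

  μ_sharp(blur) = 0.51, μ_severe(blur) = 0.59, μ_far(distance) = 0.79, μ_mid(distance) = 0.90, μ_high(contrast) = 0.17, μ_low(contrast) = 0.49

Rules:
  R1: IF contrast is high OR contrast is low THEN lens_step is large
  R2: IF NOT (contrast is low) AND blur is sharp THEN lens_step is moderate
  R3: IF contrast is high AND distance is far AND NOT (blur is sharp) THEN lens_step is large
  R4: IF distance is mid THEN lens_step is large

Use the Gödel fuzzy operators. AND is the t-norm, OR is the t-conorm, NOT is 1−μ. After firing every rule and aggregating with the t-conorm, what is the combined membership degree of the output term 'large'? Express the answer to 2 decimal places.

R1: high=0.17, low=0.49; OR[max(a, b)] → w = 0.49
R2: ¬low=1−0.49=0.51, sharp=0.51; AND[min(a, b)] → w = 0.51
R3: high=0.17, far=0.79, ¬sharp=1−0.51=0.49; AND[min(a, b)] → w = 0.17
R4: mid=0.90 → w = 0.90
Rules with consequent 'large': {R1, R3, R4} → strengths 0.49, 0.17, 0.90
Aggregate via t-conorm [max(a, b)]: 0.90

0.90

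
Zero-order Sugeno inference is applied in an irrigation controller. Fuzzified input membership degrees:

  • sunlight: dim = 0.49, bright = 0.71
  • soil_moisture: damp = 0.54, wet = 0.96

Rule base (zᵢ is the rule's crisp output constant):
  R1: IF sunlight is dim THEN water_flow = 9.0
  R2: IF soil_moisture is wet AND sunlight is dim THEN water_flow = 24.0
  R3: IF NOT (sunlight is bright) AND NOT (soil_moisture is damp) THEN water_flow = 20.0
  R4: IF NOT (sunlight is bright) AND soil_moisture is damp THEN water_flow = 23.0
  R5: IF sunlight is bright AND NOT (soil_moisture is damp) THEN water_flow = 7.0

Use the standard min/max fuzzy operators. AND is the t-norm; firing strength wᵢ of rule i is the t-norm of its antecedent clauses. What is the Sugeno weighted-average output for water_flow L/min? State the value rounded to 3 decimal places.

R1 (z=9.0): dim=0.49 → w = 0.49
R2 (z=24.0): wet=0.96, dim=0.49; AND[min(a, b)] → w = 0.49
R3 (z=20.0): ¬bright=1−0.71=0.29, ¬damp=1−0.54=0.46; AND[min(a, b)] → w = 0.29
R4 (z=23.0): ¬bright=1−0.71=0.29, damp=0.54; AND[min(a, b)] → w = 0.29
R5 (z=7.0): bright=0.71, ¬damp=1−0.54=0.46; AND[min(a, b)] → w = 0.46
Weighted average = (0.49·9.0 + 0.49·24.0 + 0.29·20.0 + 0.29·23.0 + 0.46·7.0) / (0.49 + 0.49 + 0.29 + 0.29 + 0.46)
  = 31.8600 / 2.0200 = 15.772

15.772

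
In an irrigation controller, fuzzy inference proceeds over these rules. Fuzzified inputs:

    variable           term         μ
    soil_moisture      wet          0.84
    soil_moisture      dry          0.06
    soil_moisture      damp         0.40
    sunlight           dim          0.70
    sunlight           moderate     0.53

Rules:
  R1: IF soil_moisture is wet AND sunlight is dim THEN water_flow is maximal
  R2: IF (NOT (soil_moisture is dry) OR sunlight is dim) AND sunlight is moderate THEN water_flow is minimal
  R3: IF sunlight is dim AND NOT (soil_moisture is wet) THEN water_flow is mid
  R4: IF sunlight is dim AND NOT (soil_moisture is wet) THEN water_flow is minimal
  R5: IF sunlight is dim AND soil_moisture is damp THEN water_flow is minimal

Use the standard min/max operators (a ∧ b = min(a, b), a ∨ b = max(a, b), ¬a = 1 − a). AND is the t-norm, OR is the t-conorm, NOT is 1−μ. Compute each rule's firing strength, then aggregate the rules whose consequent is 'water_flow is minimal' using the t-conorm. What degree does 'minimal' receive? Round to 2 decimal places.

R1: wet=0.84, dim=0.70; AND[min(a, b)] → w = 0.70
R2: (¬dry=1−0.06=0.94 OR dim=0.70) = 0.94; AND[min(a, b)] with moderate=0.53 → w = 0.53
R3: dim=0.70, ¬wet=1−0.84=0.16; AND[min(a, b)] → w = 0.16
R4: dim=0.70, ¬wet=1−0.84=0.16; AND[min(a, b)] → w = 0.16
R5: dim=0.70, damp=0.40; AND[min(a, b)] → w = 0.40
Rules with consequent 'minimal': {R2, R4, R5} → strengths 0.53, 0.16, 0.40
Aggregate via t-conorm [max(a, b)]: 0.53

0.53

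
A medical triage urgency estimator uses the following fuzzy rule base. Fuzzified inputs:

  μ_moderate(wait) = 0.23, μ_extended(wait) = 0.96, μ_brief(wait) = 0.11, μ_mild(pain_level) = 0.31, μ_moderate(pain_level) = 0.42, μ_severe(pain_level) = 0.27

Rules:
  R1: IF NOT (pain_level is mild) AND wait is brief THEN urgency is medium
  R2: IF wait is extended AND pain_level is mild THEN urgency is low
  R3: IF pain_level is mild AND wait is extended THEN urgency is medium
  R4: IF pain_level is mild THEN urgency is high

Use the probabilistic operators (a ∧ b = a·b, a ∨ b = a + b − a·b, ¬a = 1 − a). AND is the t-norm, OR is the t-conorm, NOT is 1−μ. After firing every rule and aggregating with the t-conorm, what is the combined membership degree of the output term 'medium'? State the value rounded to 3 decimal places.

R1: ¬mild=1−0.31=0.69, brief=0.11; AND[a·b] → w = 0.0759
R2: extended=0.96, mild=0.31; AND[a·b] → w = 0.2976
R3: mild=0.31, extended=0.96; AND[a·b] → w = 0.2976
R4: mild=0.31 → w = 0.3100
Rules with consequent 'medium': {R1, R3} → strengths 0.0759, 0.2976
Aggregate via t-conorm [a + b − a·b]: 0.3509

0.351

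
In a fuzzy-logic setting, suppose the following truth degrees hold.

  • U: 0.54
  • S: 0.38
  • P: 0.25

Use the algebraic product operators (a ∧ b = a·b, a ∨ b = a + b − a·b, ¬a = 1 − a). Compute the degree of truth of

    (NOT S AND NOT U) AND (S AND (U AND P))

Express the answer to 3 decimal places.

NOT S = 1 − 0.3800 = 0.6200
NOT U = 1 − 0.5400 = 0.4600
NOT S AND NOT U = a·b on (0.6200, 0.4600) = 0.2852
U AND P = a·b on (0.5400, 0.2500) = 0.1350
S AND (U AND P) = a·b on (0.3800, 0.1350) = 0.0513
(NOT S AND NOT U) AND (S AND (U AND P)) = a·b on (0.2852, 0.0513) = 0.0146

0.015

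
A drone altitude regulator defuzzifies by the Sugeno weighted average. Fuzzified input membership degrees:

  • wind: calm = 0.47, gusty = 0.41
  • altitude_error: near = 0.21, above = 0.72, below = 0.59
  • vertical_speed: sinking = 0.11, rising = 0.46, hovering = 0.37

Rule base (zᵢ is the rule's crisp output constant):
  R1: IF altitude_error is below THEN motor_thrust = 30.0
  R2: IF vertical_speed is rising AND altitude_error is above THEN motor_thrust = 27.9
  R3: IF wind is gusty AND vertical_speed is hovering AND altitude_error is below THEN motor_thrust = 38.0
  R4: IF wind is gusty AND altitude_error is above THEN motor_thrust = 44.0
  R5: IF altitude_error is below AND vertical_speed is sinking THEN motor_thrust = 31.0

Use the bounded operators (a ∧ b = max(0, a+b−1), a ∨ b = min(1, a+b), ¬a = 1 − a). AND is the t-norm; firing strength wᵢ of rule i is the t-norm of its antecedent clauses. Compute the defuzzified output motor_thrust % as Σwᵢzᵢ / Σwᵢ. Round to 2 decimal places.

31.60

R1 (z=30.0): below=0.59 → w = 0.59
R2 (z=27.9): rising=0.46, above=0.72; AND[max(0, a+b−1)] → w = 0.18
R3 (z=38.0): gusty=0.41, hovering=0.37, below=0.59; AND[max(0, a+b−1)] → w = 0.00
R4 (z=44.0): gusty=0.41, above=0.72; AND[max(0, a+b−1)] → w = 0.13
R5 (z=31.0): below=0.59, sinking=0.11; AND[max(0, a+b−1)] → w = 0.00
Weighted average = (0.59·30.0 + 0.18·27.9 + 0.00·38.0 + 0.13·44.0 + 0.00·31.0) / (0.59 + 0.18 + 0.00 + 0.13 + 0.00)
  = 28.4420 / 0.9000 = 31.60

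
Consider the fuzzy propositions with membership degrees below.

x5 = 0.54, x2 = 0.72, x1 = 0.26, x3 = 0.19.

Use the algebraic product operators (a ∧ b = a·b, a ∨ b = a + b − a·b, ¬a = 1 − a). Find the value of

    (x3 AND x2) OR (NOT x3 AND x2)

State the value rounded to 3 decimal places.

x3 AND x2 = a·b on (0.1900, 0.7200) = 0.1368
NOT x3 = 1 − 0.1900 = 0.8100
NOT x3 AND x2 = a·b on (0.8100, 0.7200) = 0.5832
(x3 AND x2) OR (NOT x3 AND x2) = a + b − a·b on (0.1368, 0.5832) = 0.6402

0.640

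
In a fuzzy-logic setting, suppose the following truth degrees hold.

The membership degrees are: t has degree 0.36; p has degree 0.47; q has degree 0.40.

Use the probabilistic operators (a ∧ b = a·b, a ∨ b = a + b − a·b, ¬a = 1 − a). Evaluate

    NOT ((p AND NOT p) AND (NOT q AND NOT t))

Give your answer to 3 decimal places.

0.904

NOT p = 1 − 0.4700 = 0.5300
p AND NOT p = a·b on (0.4700, 0.5300) = 0.2491
NOT q = 1 − 0.4000 = 0.6000
NOT t = 1 − 0.3600 = 0.6400
NOT q AND NOT t = a·b on (0.6000, 0.6400) = 0.3840
(p AND NOT p) AND (NOT q AND NOT t) = a·b on (0.2491, 0.3840) = 0.0957
NOT ((p AND NOT p) AND (NOT q AND NOT t)) = 1 − 0.0957 = 0.9043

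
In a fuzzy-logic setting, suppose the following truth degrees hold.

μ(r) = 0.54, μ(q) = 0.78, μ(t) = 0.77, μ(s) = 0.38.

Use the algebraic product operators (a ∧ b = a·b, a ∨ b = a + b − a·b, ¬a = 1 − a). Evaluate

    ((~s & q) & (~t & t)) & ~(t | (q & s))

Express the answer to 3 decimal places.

~s = 1 − 0.3800 = 0.6200
~s & q = a·b on (0.6200, 0.7800) = 0.4836
~t = 1 − 0.7700 = 0.2300
~t & t = a·b on (0.2300, 0.7700) = 0.1771
(~s & q) & (~t & t) = a·b on (0.4836, 0.1771) = 0.0856
q & s = a·b on (0.7800, 0.3800) = 0.2964
t | (q & s) = a + b − a·b on (0.7700, 0.2964) = 0.8382
~(t | (q & s)) = 1 − 0.8382 = 0.1618
((~s & q) & (~t & t)) & ~(t | (q & s)) = a·b on (0.0856, 0.1618) = 0.0139

0.014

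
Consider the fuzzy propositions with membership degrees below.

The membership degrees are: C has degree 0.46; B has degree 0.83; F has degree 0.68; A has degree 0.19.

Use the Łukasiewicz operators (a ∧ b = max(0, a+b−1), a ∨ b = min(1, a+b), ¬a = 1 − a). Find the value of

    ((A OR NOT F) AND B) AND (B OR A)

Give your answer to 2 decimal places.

0.34

NOT F = 1 − 0.68 = 0.32
A OR NOT F = min(1, a+b) on (0.19, 0.32) = 0.51
(A OR NOT F) AND B = max(0, a+b−1) on (0.51, 0.83) = 0.34
B OR A = min(1, a+b) on (0.83, 0.19) = 1.00
((A OR NOT F) AND B) AND (B OR A) = max(0, a+b−1) on (0.34, 1.00) = 0.34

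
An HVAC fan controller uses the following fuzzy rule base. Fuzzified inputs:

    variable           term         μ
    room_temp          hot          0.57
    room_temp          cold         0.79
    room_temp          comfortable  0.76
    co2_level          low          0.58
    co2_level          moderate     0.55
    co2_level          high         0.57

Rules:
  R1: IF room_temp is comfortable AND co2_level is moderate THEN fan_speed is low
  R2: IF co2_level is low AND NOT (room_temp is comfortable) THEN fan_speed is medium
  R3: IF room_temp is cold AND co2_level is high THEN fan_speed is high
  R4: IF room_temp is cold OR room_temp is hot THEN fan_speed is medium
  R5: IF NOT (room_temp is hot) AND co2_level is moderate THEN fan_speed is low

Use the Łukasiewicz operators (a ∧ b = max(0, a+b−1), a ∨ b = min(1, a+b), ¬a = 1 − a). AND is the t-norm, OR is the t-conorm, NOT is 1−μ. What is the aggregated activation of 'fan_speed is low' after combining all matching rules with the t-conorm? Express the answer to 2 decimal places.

0.31

R1: comfortable=0.76, moderate=0.55; AND[max(0, a+b−1)] → w = 0.31
R2: low=0.58, ¬comfortable=1−0.76=0.24; AND[max(0, a+b−1)] → w = 0.00
R3: cold=0.79, high=0.57; AND[max(0, a+b−1)] → w = 0.36
R4: cold=0.79, hot=0.57; OR[min(1, a+b)] → w = 1.00
R5: ¬hot=1−0.57=0.43, moderate=0.55; AND[max(0, a+b−1)] → w = 0.00
Rules with consequent 'low': {R1, R5} → strengths 0.31, 0.00
Aggregate via t-conorm [min(1, a+b)]: 0.31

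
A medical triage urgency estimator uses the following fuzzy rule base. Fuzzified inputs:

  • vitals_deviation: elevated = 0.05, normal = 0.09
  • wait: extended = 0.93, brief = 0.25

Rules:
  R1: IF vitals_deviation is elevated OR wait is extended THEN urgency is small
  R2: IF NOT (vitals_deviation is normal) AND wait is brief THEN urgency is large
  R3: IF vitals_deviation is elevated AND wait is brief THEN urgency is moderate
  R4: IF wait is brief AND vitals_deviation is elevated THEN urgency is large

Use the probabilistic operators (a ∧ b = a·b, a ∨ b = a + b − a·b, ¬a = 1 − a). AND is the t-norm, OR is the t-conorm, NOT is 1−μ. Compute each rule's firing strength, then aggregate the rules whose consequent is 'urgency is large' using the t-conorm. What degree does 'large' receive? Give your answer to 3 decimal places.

0.237

R1: elevated=0.05, extended=0.93; OR[a + b − a·b] → w = 0.9335
R2: ¬normal=1−0.09=0.91, brief=0.25; AND[a·b] → w = 0.2275
R3: elevated=0.05, brief=0.25; AND[a·b] → w = 0.0125
R4: brief=0.25, elevated=0.05; AND[a·b] → w = 0.0125
Rules with consequent 'large': {R2, R4} → strengths 0.2275, 0.0125
Aggregate via t-conorm [a + b − a·b]: 0.2372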